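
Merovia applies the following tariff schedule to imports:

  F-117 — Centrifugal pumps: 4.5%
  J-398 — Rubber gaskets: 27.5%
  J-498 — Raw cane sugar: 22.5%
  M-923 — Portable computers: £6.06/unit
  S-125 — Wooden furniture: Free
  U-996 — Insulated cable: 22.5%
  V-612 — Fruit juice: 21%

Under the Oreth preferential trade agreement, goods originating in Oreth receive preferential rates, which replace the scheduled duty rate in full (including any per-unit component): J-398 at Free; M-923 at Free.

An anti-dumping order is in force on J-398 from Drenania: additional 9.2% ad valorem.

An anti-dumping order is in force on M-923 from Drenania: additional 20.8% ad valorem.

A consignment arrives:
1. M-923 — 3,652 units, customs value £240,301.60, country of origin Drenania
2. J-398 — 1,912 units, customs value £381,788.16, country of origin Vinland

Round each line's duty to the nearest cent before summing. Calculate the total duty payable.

£177,105.59

Line 1 (M-923, Drenania, 3,652 units, £240,301.60):
Base rate for M-923 is £6.06/unit.
M-923 has an FTA preferential rate, but origin Drenania is not Oreth; base rate stands.
Additional duty on M-923 from Drenania: +20.8% ad valorem. Applied ad valorem rate = 20.8%.
Duty = £240,301.60 × 20.8% + 3,652 × £6.06 = £72,113.85.
Line 2 (J-398, Vinland, 1,912 units, £381,788.16):
Base rate for J-398 is 27.5%.
J-398 has an FTA preferential rate, but origin Vinland is not Oreth; base rate stands.
The additional-duty order on J-398 targets Drenania, not Vinland; it does not apply.
Duty = £381,788.16 × 27.5% = £104,991.74.
Total = £72,113.85 + £104,991.74 = £177,105.59.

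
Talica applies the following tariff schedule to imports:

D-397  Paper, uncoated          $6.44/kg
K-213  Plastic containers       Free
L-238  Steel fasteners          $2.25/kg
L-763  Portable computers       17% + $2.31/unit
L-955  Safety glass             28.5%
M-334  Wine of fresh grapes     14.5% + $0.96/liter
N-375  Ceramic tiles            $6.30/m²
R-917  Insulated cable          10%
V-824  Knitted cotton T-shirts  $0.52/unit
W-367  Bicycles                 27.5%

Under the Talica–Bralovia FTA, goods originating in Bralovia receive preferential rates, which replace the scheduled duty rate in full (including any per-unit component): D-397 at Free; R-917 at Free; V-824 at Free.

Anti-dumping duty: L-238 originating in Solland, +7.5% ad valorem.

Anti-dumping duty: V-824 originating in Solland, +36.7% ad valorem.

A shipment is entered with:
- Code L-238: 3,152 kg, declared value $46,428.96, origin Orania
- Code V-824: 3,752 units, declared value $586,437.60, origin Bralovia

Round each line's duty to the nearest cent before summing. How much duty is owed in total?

$7,092.00

Line 1 (L-238, Orania, 3,152 kg, $46,428.96):
Base rate for L-238 is $2.25/kg.
The additional-duty order on L-238 targets Solland, not Orania; it does not apply.
Duty = 3,152 × $2.25 = $7,092.00.
Line 2 (V-824, Bralovia, 3,752 units, $586,437.60):
Base rate for V-824 is $0.52/unit.
Origin Bralovia qualifies under the Talica–Bralovia agreement and V-824 is covered: preferential rate Free applies instead.
The additional-duty order on V-824 targets Solland, not Bralovia; it does not apply.
Duty = $586,437.60 × 0% = $0.00.
Total = $7,092.00 + $0.00 = $7,092.00.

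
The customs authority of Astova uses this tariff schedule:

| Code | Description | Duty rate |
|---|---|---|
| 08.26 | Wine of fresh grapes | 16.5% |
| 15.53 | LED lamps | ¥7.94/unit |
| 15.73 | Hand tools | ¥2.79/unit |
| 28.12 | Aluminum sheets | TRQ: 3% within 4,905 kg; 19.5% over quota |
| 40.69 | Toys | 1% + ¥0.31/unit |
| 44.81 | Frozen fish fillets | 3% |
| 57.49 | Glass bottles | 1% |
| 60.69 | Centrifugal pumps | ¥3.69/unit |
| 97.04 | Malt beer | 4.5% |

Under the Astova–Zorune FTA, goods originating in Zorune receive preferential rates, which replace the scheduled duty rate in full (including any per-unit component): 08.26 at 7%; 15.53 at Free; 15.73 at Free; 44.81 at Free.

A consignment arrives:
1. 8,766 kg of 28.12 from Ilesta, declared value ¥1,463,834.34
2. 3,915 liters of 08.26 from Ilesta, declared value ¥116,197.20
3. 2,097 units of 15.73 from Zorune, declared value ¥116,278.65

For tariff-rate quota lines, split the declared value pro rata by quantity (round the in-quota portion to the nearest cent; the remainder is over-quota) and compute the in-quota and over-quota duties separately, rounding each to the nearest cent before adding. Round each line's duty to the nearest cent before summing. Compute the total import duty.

¥169,471.06

Line 1 (28.12, Ilesta, 8,766 kg, ¥1,463,834.34):
Code 28.12 is under a tariff-rate quota (threshold 4,905 kg). In-quota: 4,905 kg at 3%; over-quota: 3,861 kg at 19.5%.
Pro-rata value split: in-quota = ¥1,463,834.34 × 4,905/8,766 = ¥819,085.95; over-quota = ¥1,463,834.34 − ¥819,085.95 = ¥644,748.39.
In-quota duty = ¥819,085.95 × 3% = ¥24,572.58. Over-quota duty = ¥644,748.39 × 19.5% = ¥125,725.94.
Line duty = ¥24,572.58 + ¥125,725.94 = ¥150,298.52.
Line 2 (08.26, Ilesta, 3,915 liters, ¥116,197.20):
Base rate for 08.26 is 16.5%.
08.26 has an FTA preferential rate, but origin Ilesta is not Zorune; base rate stands.
Duty = ¥116,197.20 × 16.5% = ¥19,172.54.
Line 3 (15.73, Zorune, 2,097 units, ¥116,278.65):
Base rate for 15.73 is ¥2.79/unit.
Origin Zorune qualifies under the Astova–Zorune agreement and 15.73 is covered: preferential rate Free applies instead.
Duty = ¥116,278.65 × 0% = ¥0.00.
Total = ¥150,298.52 + ¥19,172.54 + ¥0.00 = ¥169,471.06.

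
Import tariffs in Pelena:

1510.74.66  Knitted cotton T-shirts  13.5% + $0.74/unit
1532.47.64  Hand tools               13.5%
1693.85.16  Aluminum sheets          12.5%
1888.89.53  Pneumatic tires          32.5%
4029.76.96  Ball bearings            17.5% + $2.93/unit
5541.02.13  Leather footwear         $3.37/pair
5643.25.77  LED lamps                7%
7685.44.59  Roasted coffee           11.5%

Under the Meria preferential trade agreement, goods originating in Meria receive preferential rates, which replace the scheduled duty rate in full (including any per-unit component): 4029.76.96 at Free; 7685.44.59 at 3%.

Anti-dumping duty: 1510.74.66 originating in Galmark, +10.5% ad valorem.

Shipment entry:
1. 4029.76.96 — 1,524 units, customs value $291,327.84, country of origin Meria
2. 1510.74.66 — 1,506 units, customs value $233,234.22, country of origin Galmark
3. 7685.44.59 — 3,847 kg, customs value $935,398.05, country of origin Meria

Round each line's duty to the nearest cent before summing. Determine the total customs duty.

Line 1 (4029.76.96, Meria, 1,524 units, $291,327.84):
Base rate for 4029.76.96 is 17.5% + $2.93/unit.
Origin Meria qualifies under the Pelena–Meria agreement and 4029.76.96 is covered: preferential rate Free applies instead.
Duty = $291,327.84 × 0% = $0.00.
Line 2 (1510.74.66, Galmark, 1,506 units, $233,234.22):
Base rate for 1510.74.66 is 13.5% + $0.74/unit.
Additional duty on 1510.74.66 from Galmark: +10.5%. Applied ad valorem rate: 13.5% + 10.5% = 24%.
Duty = $233,234.22 × 24% + 1,506 × $0.74 = $57,090.65.
Line 3 (7685.44.59, Meria, 3,847 kg, $935,398.05):
Base rate for 7685.44.59 is 11.5%.
Origin Meria qualifies under the Pelena–Meria agreement and 7685.44.59 is covered: preferential rate 3% applies instead.
Duty = $935,398.05 × 3% = $28,061.94.
Total = $0.00 + $57,090.65 + $28,061.94 = $85,152.59.

$85,152.59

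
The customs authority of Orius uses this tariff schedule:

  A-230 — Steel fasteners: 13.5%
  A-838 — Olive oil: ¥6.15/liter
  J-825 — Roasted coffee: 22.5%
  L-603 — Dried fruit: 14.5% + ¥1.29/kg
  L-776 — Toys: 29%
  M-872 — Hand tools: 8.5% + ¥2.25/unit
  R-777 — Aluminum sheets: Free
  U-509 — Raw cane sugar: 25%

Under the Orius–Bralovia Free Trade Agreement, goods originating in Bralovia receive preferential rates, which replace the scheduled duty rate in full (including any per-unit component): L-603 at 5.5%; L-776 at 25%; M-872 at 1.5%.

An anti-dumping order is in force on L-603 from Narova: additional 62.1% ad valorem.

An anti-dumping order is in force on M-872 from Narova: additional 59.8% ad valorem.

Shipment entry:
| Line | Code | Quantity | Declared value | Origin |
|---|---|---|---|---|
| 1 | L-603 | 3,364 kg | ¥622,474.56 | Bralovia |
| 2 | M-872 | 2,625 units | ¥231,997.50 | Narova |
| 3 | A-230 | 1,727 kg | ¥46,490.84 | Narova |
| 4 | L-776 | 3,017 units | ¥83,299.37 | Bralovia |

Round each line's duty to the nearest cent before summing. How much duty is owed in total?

¥225,697.74

Line 1 (L-603, Bralovia, 3,364 kg, ¥622,474.56):
Base rate for L-603 is 14.5% + ¥1.29/kg.
Origin Bralovia qualifies under the Orius–Bralovia agreement and L-603 is covered: preferential rate 5.5% applies instead.
The additional-duty order on L-603 targets Narova, not Bralovia; it does not apply.
Duty = ¥622,474.56 × 5.5% = ¥34,236.10.
Line 2 (M-872, Narova, 2,625 units, ¥231,997.50):
Base rate for M-872 is 8.5% + ¥2.25/unit.
M-872 has an FTA preferential rate, but origin Narova is not Bralovia; base rate stands.
Additional duty on M-872 from Narova: +59.8%. Applied ad valorem rate: 8.5% + 59.8% = 68.3%.
Duty = ¥231,997.50 × 68.3% + 2,625 × ¥2.25 = ¥164,360.54.
Line 3 (A-230, Narova, 1,727 kg, ¥46,490.84):
Base rate for A-230 is 13.5%.
Duty = ¥46,490.84 × 13.5% = ¥6,276.26.
Line 4 (L-776, Bralovia, 3,017 units, ¥83,299.37):
Base rate for L-776 is 29%.
Origin Bralovia qualifies under the Orius–Bralovia agreement and L-776 is covered: preferential rate 25% applies instead.
Duty = ¥83,299.37 × 25% = ¥20,824.84.
Total = ¥34,236.10 + ¥164,360.54 + ¥6,276.26 + ¥20,824.84 = ¥225,697.74.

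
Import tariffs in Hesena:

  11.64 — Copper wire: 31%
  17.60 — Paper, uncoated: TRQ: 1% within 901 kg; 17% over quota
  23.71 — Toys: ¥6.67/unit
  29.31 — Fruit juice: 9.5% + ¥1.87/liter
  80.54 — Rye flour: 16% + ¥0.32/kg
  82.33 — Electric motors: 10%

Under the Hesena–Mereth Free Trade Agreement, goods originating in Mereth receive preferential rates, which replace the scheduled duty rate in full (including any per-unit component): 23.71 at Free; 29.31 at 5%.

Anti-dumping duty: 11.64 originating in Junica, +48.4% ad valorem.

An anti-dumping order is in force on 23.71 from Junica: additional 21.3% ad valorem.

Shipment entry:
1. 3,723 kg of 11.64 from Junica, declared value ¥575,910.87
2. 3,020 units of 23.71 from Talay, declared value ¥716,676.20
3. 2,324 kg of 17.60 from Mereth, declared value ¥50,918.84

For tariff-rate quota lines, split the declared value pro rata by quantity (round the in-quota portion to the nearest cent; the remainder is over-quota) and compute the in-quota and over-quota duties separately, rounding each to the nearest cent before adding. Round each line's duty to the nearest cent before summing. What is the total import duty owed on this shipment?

Line 1 (11.64, Junica, 3,723 kg, ¥575,910.87):
Base rate for 11.64 is 31%.
Additional duty on 11.64 from Junica: +48.4%. Applied ad valorem rate: 31% + 48.4% = 79.4%.
Duty = ¥575,910.87 × 79.4% = ¥457,273.23.
Line 2 (23.71, Talay, 3,020 units, ¥716,676.20):
Base rate for 23.71 is ¥6.67/unit.
23.71 has an FTA preferential rate, but origin Talay is not Mereth; base rate stands.
The additional-duty order on 23.71 targets Junica, not Talay; it does not apply.
Duty = 3,020 × ¥6.67 = ¥20,143.40.
Line 3 (17.60, Mereth, 2,324 kg, ¥50,918.84):
Code 17.60 is under a tariff-rate quota (threshold 901 kg). In-quota: 901 kg at 1%; over-quota: 1,423 kg at 17%.
Pro-rata value split: in-quota = ¥50,918.84 × 901/2,324 = ¥19,740.91; over-quota = ¥50,918.84 − ¥19,740.91 = ¥31,177.93.
In-quota duty = ¥19,740.91 × 1% = ¥197.41. Over-quota duty = ¥31,177.93 × 17% = ¥5,300.25.
Line duty = ¥197.41 + ¥5,300.25 = ¥5,497.66.
Total = ¥457,273.23 + ¥20,143.40 + ¥5,497.66 = ¥482,914.29.

¥482,914.29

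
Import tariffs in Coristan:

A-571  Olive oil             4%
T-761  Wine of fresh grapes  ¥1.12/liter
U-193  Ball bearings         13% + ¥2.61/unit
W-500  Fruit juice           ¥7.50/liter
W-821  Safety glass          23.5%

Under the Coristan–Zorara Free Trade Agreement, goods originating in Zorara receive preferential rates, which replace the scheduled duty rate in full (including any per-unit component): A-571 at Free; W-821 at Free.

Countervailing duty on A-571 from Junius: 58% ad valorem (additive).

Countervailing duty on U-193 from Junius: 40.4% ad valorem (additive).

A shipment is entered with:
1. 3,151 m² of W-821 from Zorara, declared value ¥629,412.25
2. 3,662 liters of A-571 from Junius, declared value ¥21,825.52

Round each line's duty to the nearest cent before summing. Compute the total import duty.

¥13,531.82

Line 1 (W-821, Zorara, 3,151 m², ¥629,412.25):
Base rate for W-821 is 23.5%.
Origin Zorara qualifies under the Coristan–Zorara agreement and W-821 is covered: preferential rate Free applies instead.
Duty = ¥629,412.25 × 0% = ¥0.00.
Line 2 (A-571, Junius, 3,662 liters, ¥21,825.52):
Base rate for A-571 is 4%.
A-571 has an FTA preferential rate, but origin Junius is not Zorara; base rate stands.
Additional duty on A-571 from Junius: +58%. Applied ad valorem rate: 4% + 58% = 62%.
Duty = ¥21,825.52 × 62% = ¥13,531.82.
Total = ¥0.00 + ¥13,531.82 = ¥13,531.82.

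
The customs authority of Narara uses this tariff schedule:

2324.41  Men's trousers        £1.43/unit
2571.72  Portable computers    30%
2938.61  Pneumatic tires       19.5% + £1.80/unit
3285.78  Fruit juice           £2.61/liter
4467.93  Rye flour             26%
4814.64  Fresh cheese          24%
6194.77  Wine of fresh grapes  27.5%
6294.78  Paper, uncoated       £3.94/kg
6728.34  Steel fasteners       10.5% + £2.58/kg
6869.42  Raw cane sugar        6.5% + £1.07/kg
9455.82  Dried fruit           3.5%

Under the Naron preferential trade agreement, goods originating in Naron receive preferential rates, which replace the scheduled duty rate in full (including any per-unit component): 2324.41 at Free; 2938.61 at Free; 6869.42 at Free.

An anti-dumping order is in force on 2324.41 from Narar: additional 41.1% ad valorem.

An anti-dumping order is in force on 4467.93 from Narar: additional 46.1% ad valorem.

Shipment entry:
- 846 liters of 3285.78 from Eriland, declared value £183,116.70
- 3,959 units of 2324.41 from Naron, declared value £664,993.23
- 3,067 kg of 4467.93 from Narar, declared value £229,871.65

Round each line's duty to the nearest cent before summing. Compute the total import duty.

Line 1 (3285.78, Eriland, 846 liters, £183,116.70):
Base rate for 3285.78 is £2.61/liter.
Duty = 846 × £2.61 = £2,208.06.
Line 2 (2324.41, Naron, 3,959 units, £664,993.23):
Base rate for 2324.41 is £1.43/unit.
Origin Naron qualifies under the Narara–Naron agreement and 2324.41 is covered: preferential rate Free applies instead.
The additional-duty order on 2324.41 targets Narar, not Naron; it does not apply.
Duty = £664,993.23 × 0% = £0.00.
Line 3 (4467.93, Narar, 3,067 kg, £229,871.65):
Base rate for 4467.93 is 26%.
Additional duty on 4467.93 from Narar: +46.1%. Applied ad valorem rate: 26% + 46.1% = 72.1%.
Duty = £229,871.65 × 72.1% = £165,737.46.
Total = £2,208.06 + £0.00 + £165,737.46 = £167,945.52.

£167,945.52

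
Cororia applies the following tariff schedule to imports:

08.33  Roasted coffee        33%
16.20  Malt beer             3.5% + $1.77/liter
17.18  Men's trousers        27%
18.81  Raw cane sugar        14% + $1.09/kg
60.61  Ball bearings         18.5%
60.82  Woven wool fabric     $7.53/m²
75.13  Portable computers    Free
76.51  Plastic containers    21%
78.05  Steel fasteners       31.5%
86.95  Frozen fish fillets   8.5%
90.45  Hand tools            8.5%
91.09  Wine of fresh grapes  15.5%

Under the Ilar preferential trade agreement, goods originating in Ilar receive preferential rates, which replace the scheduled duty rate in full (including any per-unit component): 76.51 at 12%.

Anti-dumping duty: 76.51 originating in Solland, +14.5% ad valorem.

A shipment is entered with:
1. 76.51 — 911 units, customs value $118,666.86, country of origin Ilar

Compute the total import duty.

$14,240.02

Line 1 (76.51, Ilar, 911 units, $118,666.86):
Base rate for 76.51 is 21%.
Origin Ilar qualifies under the Cororia–Ilar agreement and 76.51 is covered: preferential rate 12% applies instead.
The additional-duty order on 76.51 targets Solland, not Ilar; it does not apply.
Duty = $118,666.86 × 12% = $14,240.02.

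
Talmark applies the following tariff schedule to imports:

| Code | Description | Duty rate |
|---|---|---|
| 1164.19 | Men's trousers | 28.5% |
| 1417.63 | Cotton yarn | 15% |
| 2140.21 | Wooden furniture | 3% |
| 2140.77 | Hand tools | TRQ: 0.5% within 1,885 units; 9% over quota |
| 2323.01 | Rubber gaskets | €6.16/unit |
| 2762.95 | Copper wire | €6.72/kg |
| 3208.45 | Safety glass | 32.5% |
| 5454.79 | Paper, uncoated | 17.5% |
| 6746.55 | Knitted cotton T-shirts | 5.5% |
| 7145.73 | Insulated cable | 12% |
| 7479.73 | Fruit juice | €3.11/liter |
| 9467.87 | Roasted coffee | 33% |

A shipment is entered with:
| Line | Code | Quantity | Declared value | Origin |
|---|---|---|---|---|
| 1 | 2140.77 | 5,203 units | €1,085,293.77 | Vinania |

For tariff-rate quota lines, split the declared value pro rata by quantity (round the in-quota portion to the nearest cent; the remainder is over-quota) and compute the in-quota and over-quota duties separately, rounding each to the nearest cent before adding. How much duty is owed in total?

Line 1 (2140.77, Vinania, 5,203 units, €1,085,293.77):
Code 2140.77 is under a tariff-rate quota (threshold 1,885 units). In-quota: 1,885 units at 0.5%; over-quota: 3,318 units at 9%.
Pro-rata value split: in-quota = €1,085,293.77 × 1,885/5,203 = €393,192.15; over-quota = €1,085,293.77 − €393,192.15 = €692,101.62.
In-quota duty = €393,192.15 × 0.5% = €1,965.96. Over-quota duty = €692,101.62 × 9% = €62,289.15.
Line duty = €1,965.96 + €62,289.15 = €64,255.11.

€64,255.11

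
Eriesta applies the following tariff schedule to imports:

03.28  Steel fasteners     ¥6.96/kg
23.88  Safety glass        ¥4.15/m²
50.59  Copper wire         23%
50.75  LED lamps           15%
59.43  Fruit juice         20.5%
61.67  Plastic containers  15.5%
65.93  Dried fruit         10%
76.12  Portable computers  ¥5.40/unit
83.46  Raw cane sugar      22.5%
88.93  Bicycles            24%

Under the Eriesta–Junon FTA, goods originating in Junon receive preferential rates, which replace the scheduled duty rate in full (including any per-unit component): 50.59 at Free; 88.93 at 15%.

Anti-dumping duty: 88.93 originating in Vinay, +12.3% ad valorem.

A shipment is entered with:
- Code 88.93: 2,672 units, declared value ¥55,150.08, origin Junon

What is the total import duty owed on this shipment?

Line 1 (88.93, Junon, 2,672 units, ¥55,150.08):
Base rate for 88.93 is 24%.
Origin Junon qualifies under the Eriesta–Junon agreement and 88.93 is covered: preferential rate 15% applies instead.
The additional-duty order on 88.93 targets Vinay, not Junon; it does not apply.
Duty = ¥55,150.08 × 15% = ¥8,272.51.

¥8,272.51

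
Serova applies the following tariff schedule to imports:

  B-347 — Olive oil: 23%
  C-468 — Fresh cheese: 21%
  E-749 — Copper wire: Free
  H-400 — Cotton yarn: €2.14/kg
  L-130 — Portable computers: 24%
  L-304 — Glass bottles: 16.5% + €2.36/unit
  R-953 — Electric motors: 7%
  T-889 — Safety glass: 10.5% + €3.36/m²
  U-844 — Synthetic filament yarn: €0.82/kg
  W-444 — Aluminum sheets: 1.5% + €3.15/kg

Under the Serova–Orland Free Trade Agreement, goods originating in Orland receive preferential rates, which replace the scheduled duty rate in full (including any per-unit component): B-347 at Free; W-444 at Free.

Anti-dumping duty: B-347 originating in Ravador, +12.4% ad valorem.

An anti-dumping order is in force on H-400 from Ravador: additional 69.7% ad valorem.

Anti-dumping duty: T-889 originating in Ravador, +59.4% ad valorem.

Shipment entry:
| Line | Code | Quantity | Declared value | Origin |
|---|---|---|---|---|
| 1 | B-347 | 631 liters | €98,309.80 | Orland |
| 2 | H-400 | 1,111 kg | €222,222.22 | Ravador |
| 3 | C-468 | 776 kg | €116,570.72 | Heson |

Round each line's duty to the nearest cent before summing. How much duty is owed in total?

€181,746.28

Line 1 (B-347, Orland, 631 liters, €98,309.80):
Base rate for B-347 is 23%.
Origin Orland qualifies under the Serova–Orland agreement and B-347 is covered: preferential rate Free applies instead.
The additional-duty order on B-347 targets Ravador, not Orland; it does not apply.
Duty = €98,309.80 × 0% = €0.00.
Line 2 (H-400, Ravador, 1,111 kg, €222,222.22):
Base rate for H-400 is €2.14/kg.
Additional duty on H-400 from Ravador: +69.7% ad valorem. Applied ad valorem rate = 69.7%.
Duty = €222,222.22 × 69.7% + 1,111 × €2.14 = €157,266.43.
Line 3 (C-468, Heson, 776 kg, €116,570.72):
Base rate for C-468 is 21%.
Duty = €116,570.72 × 21% = €24,479.85.
Total = €0.00 + €157,266.43 + €24,479.85 = €181,746.28.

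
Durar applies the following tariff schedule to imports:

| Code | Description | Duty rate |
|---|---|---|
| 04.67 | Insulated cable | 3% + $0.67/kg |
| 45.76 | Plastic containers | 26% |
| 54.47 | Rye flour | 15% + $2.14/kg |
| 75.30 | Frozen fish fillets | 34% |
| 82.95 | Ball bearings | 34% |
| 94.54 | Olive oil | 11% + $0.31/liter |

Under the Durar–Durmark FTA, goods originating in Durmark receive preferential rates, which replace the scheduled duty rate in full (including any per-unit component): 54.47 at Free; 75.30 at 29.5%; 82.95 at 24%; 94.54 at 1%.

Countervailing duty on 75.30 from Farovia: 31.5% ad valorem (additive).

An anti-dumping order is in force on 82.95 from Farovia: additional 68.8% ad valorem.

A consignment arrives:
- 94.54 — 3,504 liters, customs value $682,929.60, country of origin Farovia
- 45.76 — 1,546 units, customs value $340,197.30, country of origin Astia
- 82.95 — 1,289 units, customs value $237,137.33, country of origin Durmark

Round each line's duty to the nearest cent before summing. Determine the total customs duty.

$221,572.76

Line 1 (94.54, Farovia, 3,504 liters, $682,929.60):
Base rate for 94.54 is 11% + $0.31/liter.
94.54 has an FTA preferential rate, but origin Farovia is not Durmark; base rate stands.
Duty = $682,929.60 × 11% + 3,504 × $0.31 = $76,208.50.
Line 2 (45.76, Astia, 1,546 units, $340,197.30):
Base rate for 45.76 is 26%.
Duty = $340,197.30 × 26% = $88,451.30.
Line 3 (82.95, Durmark, 1,289 units, $237,137.33):
Base rate for 82.95 is 34%.
Origin Durmark qualifies under the Durar–Durmark agreement and 82.95 is covered: preferential rate 24% applies instead.
The additional-duty order on 82.95 targets Farovia, not Durmark; it does not apply.
Duty = $237,137.33 × 24% = $56,912.96.
Total = $76,208.50 + $88,451.30 + $56,912.96 = $221,572.76.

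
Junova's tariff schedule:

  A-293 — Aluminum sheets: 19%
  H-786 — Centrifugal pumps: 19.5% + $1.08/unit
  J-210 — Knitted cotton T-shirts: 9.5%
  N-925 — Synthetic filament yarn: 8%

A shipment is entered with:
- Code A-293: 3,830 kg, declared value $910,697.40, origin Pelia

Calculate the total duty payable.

$173,032.51

Line 1 (A-293, Pelia, 3,830 kg, $910,697.40):
Base rate for A-293 is 19%.
Duty = $910,697.40 × 19% = $173,032.51.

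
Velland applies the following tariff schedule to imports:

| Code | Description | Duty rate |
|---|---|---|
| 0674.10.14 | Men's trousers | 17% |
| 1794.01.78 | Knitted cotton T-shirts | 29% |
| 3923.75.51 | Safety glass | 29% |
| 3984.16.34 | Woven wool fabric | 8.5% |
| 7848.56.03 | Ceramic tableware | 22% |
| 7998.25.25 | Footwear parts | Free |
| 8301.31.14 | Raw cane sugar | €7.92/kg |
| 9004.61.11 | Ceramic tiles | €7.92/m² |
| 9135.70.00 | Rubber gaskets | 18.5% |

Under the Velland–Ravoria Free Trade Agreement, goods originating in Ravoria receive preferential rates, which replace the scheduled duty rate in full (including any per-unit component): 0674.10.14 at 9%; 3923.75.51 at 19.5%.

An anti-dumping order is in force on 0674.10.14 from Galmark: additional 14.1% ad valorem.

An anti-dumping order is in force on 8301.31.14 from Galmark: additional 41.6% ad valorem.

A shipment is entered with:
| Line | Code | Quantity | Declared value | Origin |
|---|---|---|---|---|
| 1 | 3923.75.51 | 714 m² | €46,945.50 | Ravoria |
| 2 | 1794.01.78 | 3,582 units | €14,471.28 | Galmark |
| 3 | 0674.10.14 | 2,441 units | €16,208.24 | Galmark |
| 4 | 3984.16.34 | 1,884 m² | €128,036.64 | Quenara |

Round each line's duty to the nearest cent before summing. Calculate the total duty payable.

Line 1 (3923.75.51, Ravoria, 714 m², €46,945.50):
Base rate for 3923.75.51 is 29%.
Origin Ravoria qualifies under the Velland–Ravoria agreement and 3923.75.51 is covered: preferential rate 19.5% applies instead.
Duty = €46,945.50 × 19.5% = €9,154.37.
Line 2 (1794.01.78, Galmark, 3,582 units, €14,471.28):
Base rate for 1794.01.78 is 29%.
Duty = €14,471.28 × 29% = €4,196.67.
Line 3 (0674.10.14, Galmark, 2,441 units, €16,208.24):
Base rate for 0674.10.14 is 17%.
0674.10.14 has an FTA preferential rate, but origin Galmark is not Ravoria; base rate stands.
Additional duty on 0674.10.14 from Galmark: +14.1%. Applied ad valorem rate: 17% + 14.1% = 31.1%.
Duty = €16,208.24 × 31.1% = €5,040.76.
Line 4 (3984.16.34, Quenara, 1,884 m², €128,036.64):
Base rate for 3984.16.34 is 8.5%.
Duty = €128,036.64 × 8.5% = €10,883.11.
Total = €9,154.37 + €4,196.67 + €5,040.76 + €10,883.11 = €29,274.91.

€29,274.91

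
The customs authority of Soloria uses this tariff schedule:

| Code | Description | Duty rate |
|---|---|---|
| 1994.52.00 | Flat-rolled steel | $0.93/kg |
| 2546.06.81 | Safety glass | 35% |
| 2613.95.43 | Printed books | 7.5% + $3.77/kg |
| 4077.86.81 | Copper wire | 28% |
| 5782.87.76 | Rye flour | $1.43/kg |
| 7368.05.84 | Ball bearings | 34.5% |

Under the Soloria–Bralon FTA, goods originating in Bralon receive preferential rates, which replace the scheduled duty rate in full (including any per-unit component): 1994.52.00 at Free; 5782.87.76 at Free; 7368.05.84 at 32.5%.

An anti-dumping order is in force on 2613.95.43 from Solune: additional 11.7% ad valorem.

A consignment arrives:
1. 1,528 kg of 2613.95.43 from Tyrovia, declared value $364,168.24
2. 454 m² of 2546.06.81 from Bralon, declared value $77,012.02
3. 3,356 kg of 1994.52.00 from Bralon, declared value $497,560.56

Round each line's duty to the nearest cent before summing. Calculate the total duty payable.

$60,027.39

Line 1 (2613.95.43, Tyrovia, 1,528 kg, $364,168.24):
Base rate for 2613.95.43 is 7.5% + $3.77/kg.
The additional-duty order on 2613.95.43 targets Solune, not Tyrovia; it does not apply.
Duty = $364,168.24 × 7.5% + 1,528 × $3.77 = $33,073.18.
Line 2 (2546.06.81, Bralon, 454 m², $77,012.02):
Base rate for 2546.06.81 is 35%.
Origin Bralon is the FTA partner but 2546.06.81 is not on the preference list; base rate stands.
Duty = $77,012.02 × 35% = $26,954.21.
Line 3 (1994.52.00, Bralon, 3,356 kg, $497,560.56):
Base rate for 1994.52.00 is $0.93/kg.
Origin Bralon qualifies under the Soloria–Bralon agreement and 1994.52.00 is covered: preferential rate Free applies instead.
Duty = $497,560.56 × 0% = $0.00.
Total = $33,073.18 + $26,954.21 + $0.00 = $60,027.39.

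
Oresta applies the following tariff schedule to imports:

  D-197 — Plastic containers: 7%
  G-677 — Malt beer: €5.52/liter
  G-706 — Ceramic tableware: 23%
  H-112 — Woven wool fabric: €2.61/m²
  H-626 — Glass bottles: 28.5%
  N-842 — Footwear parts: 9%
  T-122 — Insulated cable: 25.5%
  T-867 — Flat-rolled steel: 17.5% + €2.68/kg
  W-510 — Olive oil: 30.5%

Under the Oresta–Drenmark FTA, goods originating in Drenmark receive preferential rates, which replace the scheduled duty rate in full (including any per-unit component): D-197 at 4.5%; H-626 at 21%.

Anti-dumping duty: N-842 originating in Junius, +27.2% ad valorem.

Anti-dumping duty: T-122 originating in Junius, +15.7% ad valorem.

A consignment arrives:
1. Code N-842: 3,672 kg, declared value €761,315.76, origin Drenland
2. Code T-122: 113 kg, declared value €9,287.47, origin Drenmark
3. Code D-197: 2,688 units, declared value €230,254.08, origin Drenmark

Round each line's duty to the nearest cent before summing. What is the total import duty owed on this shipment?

€81,248.15

Line 1 (N-842, Drenland, 3,672 kg, €761,315.76):
Base rate for N-842 is 9%.
The additional-duty order on N-842 targets Junius, not Drenland; it does not apply.
Duty = €761,315.76 × 9% = €68,518.42.
Line 2 (T-122, Drenmark, 113 kg, €9,287.47):
Base rate for T-122 is 25.5%.
Origin Drenmark is the FTA partner but T-122 is not on the preference list; base rate stands.
The additional-duty order on T-122 targets Junius, not Drenmark; it does not apply.
Duty = €9,287.47 × 25.5% = €2,368.30.
Line 3 (D-197, Drenmark, 2,688 units, €230,254.08):
Base rate for D-197 is 7%.
Origin Drenmark qualifies under the Oresta–Drenmark agreement and D-197 is covered: preferential rate 4.5% applies instead.
Duty = €230,254.08 × 4.5% = €10,361.43.
Total = €68,518.42 + €2,368.30 + €10,361.43 = €81,248.15.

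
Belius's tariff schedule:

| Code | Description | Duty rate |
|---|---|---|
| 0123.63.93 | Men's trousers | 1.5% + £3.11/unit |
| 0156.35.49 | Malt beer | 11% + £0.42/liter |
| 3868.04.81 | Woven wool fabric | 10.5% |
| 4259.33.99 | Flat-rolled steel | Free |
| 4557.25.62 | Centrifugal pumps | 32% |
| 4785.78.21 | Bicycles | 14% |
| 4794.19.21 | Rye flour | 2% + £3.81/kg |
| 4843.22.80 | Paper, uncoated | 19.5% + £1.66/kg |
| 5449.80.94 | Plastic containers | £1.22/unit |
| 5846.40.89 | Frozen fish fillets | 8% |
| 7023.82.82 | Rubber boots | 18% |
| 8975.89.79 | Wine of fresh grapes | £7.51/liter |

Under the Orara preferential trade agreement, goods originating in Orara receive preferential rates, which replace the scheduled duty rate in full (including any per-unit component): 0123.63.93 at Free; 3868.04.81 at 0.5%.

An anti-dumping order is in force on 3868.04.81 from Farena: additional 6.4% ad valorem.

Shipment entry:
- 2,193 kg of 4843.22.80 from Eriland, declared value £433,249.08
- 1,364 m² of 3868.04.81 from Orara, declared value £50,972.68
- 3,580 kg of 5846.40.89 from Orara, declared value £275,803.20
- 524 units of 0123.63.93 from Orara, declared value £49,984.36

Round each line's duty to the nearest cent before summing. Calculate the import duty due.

Line 1 (4843.22.80, Eriland, 2,193 kg, £433,249.08):
Base rate for 4843.22.80 is 19.5% + £1.66/kg.
Duty = £433,249.08 × 19.5% + 2,193 × £1.66 = £88,123.95.
Line 2 (3868.04.81, Orara, 1,364 m², £50,972.68):
Base rate for 3868.04.81 is 10.5%.
Origin Orara qualifies under the Belius–Orara agreement and 3868.04.81 is covered: preferential rate 0.5% applies instead.
The additional-duty order on 3868.04.81 targets Farena, not Orara; it does not apply.
Duty = £50,972.68 × 0.5% = £254.86.
Line 3 (5846.40.89, Orara, 3,580 kg, £275,803.20):
Base rate for 5846.40.89 is 8%.
Origin Orara is the FTA partner but 5846.40.89 is not on the preference list; base rate stands.
Duty = £275,803.20 × 8% = £22,064.26.
Line 4 (0123.63.93, Orara, 524 units, £49,984.36):
Base rate for 0123.63.93 is 1.5% + £3.11/unit.
Origin Orara qualifies under the Belius–Orara agreement and 0123.63.93 is covered: preferential rate Free applies instead.
Duty = £49,984.36 × 0% = £0.00.
Total = £88,123.95 + £254.86 + £22,064.26 + £0.00 = £110,443.07.

£110,443.07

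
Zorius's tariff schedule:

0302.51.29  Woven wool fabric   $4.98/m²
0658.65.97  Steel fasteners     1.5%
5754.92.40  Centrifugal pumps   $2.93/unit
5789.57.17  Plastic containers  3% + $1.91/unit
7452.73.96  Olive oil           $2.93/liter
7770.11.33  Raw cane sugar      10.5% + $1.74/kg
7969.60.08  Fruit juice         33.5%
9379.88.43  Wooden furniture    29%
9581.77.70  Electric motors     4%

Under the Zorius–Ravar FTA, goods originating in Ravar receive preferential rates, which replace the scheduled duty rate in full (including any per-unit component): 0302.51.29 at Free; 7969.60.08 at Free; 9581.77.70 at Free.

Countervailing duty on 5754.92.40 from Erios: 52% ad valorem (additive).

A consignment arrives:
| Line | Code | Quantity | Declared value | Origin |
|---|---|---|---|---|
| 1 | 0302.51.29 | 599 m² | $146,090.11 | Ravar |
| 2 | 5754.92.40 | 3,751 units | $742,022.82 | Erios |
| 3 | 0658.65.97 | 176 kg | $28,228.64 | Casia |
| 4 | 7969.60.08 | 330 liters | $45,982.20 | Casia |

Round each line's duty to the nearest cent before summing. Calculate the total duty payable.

Line 1 (0302.51.29, Ravar, 599 m², $146,090.11):
Base rate for 0302.51.29 is $4.98/m².
Origin Ravar qualifies under the Zorius–Ravar agreement and 0302.51.29 is covered: preferential rate Free applies instead.
Duty = $146,090.11 × 0% = $0.00.
Line 2 (5754.92.40, Erios, 3,751 units, $742,022.82):
Base rate for 5754.92.40 is $2.93/unit.
Additional duty on 5754.92.40 from Erios: +52% ad valorem. Applied ad valorem rate = 52%.
Duty = $742,022.82 × 52% + 3,751 × $2.93 = $396,842.30.
Line 3 (0658.65.97, Casia, 176 kg, $28,228.64):
Base rate for 0658.65.97 is 1.5%.
Duty = $28,228.64 × 1.5% = $423.43.
Line 4 (7969.60.08, Casia, 330 liters, $45,982.20):
Base rate for 7969.60.08 is 33.5%.
7969.60.08 has an FTA preferential rate, but origin Casia is not Ravar; base rate stands.
Duty = $45,982.20 × 33.5% = $15,404.04.
Total = $0.00 + $396,842.30 + $423.43 + $15,404.04 = $412,669.77.

$412,669.77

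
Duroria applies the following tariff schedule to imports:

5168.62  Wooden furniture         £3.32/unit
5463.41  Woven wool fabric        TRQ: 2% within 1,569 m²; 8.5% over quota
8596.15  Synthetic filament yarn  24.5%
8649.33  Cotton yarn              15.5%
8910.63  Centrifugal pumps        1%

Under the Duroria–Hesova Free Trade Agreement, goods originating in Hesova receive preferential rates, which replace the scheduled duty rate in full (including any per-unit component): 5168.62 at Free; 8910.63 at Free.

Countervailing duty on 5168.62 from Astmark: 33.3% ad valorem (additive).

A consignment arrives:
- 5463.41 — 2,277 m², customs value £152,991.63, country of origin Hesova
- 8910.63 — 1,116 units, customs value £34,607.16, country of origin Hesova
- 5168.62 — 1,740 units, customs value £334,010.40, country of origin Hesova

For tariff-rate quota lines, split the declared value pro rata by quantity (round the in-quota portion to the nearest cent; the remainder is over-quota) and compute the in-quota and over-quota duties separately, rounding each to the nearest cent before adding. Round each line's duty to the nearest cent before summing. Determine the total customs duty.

Line 1 (5463.41, Hesova, 2,277 m², £152,991.63):
Code 5463.41 is under a tariff-rate quota (threshold 1,569 m²). In-quota: 1,569 m² at 2%; over-quota: 708 m² at 8.5%.
Pro-rata value split: in-quota = £152,991.63 × 1,569/2,277 = £105,421.11; over-quota = £152,991.63 − £105,421.11 = £47,570.52.
In-quota duty = £105,421.11 × 2% = £2,108.42. Over-quota duty = £47,570.52 × 8.5% = £4,043.49.
Line duty = £2,108.42 + £4,043.49 = £6,151.91.
Line 2 (8910.63, Hesova, 1,116 units, £34,607.16):
Base rate for 8910.63 is 1%.
Origin Hesova qualifies under the Duroria–Hesova agreement and 8910.63 is covered: preferential rate Free applies instead.
Duty = £34,607.16 × 0% = £0.00.
Line 3 (5168.62, Hesova, 1,740 units, £334,010.40):
Base rate for 5168.62 is £3.32/unit.
Origin Hesova qualifies under the Duroria–Hesova agreement and 5168.62 is covered: preferential rate Free applies instead.
The additional-duty order on 5168.62 targets Astmark, not Hesova; it does not apply.
Duty = £334,010.40 × 0% = £0.00.
Total = £6,151.91 + £0.00 + £0.00 = £6,151.91.

£6,151.91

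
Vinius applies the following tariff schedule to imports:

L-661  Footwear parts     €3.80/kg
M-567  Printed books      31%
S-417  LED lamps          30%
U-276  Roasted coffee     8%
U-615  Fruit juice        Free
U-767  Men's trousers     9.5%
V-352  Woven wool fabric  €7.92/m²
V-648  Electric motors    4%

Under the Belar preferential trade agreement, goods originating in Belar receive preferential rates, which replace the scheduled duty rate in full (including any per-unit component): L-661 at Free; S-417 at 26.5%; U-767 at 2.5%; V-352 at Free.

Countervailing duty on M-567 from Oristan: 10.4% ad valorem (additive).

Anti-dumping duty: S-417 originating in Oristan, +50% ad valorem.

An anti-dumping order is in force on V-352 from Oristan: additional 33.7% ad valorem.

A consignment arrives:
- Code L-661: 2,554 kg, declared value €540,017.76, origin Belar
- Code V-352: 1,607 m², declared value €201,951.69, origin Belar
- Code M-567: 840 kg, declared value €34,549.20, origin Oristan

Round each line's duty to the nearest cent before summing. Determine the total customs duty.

Line 1 (L-661, Belar, 2,554 kg, €540,017.76):
Base rate for L-661 is €3.80/kg.
Origin Belar qualifies under the Vinius–Belar agreement and L-661 is covered: preferential rate Free applies instead.
Duty = €540,017.76 × 0% = €0.00.
Line 2 (V-352, Belar, 1,607 m², €201,951.69):
Base rate for V-352 is €7.92/m².
Origin Belar qualifies under the Vinius–Belar agreement and V-352 is covered: preferential rate Free applies instead.
The additional-duty order on V-352 targets Oristan, not Belar; it does not apply.
Duty = €201,951.69 × 0% = €0.00.
Line 3 (M-567, Oristan, 840 kg, €34,549.20):
Base rate for M-567 is 31%.
Additional duty on M-567 from Oristan: +10.4%. Applied ad valorem rate: 31% + 10.4% = 41.4%.
Duty = €34,549.20 × 41.4% = €14,303.37.
Total = €0.00 + €0.00 + €14,303.37 = €14,303.37.

€14,303.37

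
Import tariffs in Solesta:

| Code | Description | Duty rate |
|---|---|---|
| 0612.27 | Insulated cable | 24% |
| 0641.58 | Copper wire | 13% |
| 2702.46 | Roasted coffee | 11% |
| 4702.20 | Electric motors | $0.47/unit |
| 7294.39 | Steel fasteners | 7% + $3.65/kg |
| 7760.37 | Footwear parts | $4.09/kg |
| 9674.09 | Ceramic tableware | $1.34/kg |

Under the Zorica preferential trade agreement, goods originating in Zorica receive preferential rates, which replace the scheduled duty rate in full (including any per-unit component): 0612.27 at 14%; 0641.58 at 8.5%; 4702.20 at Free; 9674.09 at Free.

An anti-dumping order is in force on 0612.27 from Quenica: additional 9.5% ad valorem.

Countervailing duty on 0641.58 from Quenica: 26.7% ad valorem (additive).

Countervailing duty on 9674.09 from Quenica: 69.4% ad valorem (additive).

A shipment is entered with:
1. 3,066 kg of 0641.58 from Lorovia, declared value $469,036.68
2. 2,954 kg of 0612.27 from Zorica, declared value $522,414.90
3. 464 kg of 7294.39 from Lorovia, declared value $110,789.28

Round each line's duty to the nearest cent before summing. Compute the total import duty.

$143,561.71

Line 1 (0641.58, Lorovia, 3,066 kg, $469,036.68):
Base rate for 0641.58 is 13%.
0641.58 has an FTA preferential rate, but origin Lorovia is not Zorica; base rate stands.
The additional-duty order on 0641.58 targets Quenica, not Lorovia; it does not apply.
Duty = $469,036.68 × 13% = $60,974.77.
Line 2 (0612.27, Zorica, 2,954 kg, $522,414.90):
Base rate for 0612.27 is 24%.
Origin Zorica qualifies under the Solesta–Zorica agreement and 0612.27 is covered: preferential rate 14% applies instead.
The additional-duty order on 0612.27 targets Quenica, not Zorica; it does not apply.
Duty = $522,414.90 × 14% = $73,138.09.
Line 3 (7294.39, Lorovia, 464 kg, $110,789.28):
Base rate for 7294.39 is 7% + $3.65/kg.
Duty = $110,789.28 × 7% + 464 × $3.65 = $9,448.85.
Total = $60,974.77 + $73,138.09 + $9,448.85 = $143,561.71.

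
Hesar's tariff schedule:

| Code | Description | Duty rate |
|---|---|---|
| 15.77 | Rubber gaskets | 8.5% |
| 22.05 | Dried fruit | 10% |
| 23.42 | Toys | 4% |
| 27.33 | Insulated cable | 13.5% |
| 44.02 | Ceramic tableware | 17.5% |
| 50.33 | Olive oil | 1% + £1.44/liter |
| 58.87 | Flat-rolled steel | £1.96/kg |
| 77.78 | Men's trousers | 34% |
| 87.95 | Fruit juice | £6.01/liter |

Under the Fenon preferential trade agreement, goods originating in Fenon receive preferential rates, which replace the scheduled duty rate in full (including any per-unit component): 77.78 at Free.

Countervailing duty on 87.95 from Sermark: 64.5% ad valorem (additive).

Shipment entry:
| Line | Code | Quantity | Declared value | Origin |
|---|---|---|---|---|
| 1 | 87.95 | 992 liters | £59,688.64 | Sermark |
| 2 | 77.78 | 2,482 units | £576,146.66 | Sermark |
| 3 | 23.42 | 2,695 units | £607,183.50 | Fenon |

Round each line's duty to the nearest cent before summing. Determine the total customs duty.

£264,638.29

Line 1 (87.95, Sermark, 992 liters, £59,688.64):
Base rate for 87.95 is £6.01/liter.
Additional duty on 87.95 from Sermark: +64.5% ad valorem. Applied ad valorem rate = 64.5%.
Duty = £59,688.64 × 64.5% + 992 × £6.01 = £44,461.09.
Line 2 (77.78, Sermark, 2,482 units, £576,146.66):
Base rate for 77.78 is 34%.
77.78 has an FTA preferential rate, but origin Sermark is not Fenon; base rate stands.
Duty = £576,146.66 × 34% = £195,889.86.
Line 3 (23.42, Fenon, 2,695 units, £607,183.50):
Base rate for 23.42 is 4%.
Origin Fenon is the FTA partner but 23.42 is not on the preference list; base rate stands.
Duty = £607,183.50 × 4% = £24,287.34.
Total = £44,461.09 + £195,889.86 + £24,287.34 = £264,638.29.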